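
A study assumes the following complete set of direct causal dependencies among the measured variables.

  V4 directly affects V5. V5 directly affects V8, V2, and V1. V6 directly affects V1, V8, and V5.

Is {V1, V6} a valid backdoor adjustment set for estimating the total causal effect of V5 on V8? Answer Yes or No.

Backdoor paths from V5 to V8 (paths whose first edge points into V5):
  P1: V5 <- V6 -> V8
Condition 1 (no descendant of V5 in the set): FAILS — V1 is a descendant of V5.
Condition 2 (every backdoor path blocked by {V1, V6}):
  P1: blocked at fork node V6 ∈ conditioning set.
{V1, V6} does not satisfy the backdoor criterion.

No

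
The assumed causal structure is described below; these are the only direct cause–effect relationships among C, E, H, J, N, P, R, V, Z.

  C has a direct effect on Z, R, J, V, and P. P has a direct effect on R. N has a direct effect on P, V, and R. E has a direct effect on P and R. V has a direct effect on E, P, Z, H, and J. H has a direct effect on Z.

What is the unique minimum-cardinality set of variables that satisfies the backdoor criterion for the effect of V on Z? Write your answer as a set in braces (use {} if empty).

{C}

Variables eligible for adjustment (non-descendants of V, excluding V and Z): {C, N}.
Backdoor paths from V to Z:
  P1: V <- N -> P <- C -> Z
  P2: V <- N -> P <- E -> R <- C -> Z
  P3: V <- N -> P -> R <- C -> Z
  P4: V <- N -> R <- C -> Z
  P5: V <- N -> R <- E -> P <- C -> Z
  P6: V <- N -> R <- P <- C -> Z
  P7: V <- C -> Z
The empty set is not sufficient: P7 (V <- C -> Z) has no collider blocking it and no conditioned non-collider, so it is open.
Try {C}:
  P1: blocked at collider P (neither it nor any descendant is in the conditioning set).
  P2: blocked at collider P (neither it nor any descendant is in the conditioning set).
  P3: blocked at collider R (neither it nor any descendant is in the conditioning set).
  P4: blocked at collider R (neither it nor any descendant is in the conditioning set).
  P5: blocked at collider R (neither it nor any descendant is in the conditioning set).
  P6: blocked at collider R (neither it nor any descendant is in the conditioning set).
  P7: blocked at fork node C ∈ conditioning set.
{C} contains no descendant of V and blocks every backdoor path.
No other singleton works — e.g. {N} leaves P7 open — so {C} is the unique smallest valid adjustment set.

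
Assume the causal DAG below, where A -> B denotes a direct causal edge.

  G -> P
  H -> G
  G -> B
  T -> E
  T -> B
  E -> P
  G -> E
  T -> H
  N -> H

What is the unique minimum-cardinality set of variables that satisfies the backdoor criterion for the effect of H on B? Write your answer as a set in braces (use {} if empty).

{T}

Variables eligible for adjustment (non-descendants of H, excluding H and B): {N, T}.
Backdoor paths from H to B:
  P1: H <- T -> E <- G -> B
  P2: H <- T -> E -> P <- G -> B
  P3: H <- T -> B
The empty set is not sufficient: P3 (H <- T -> B) has no collider blocking it and no conditioned non-collider, so it is open.
Try {T}:
  P1: blocked at fork node T ∈ conditioning set.
  P2: blocked at fork node T ∈ conditioning set.
  P3: blocked at fork node T ∈ conditioning set.
{T} contains no descendant of H and blocks every backdoor path.
No other singleton works — e.g. {N} leaves P3 open — so {T} is the unique smallest valid adjustment set.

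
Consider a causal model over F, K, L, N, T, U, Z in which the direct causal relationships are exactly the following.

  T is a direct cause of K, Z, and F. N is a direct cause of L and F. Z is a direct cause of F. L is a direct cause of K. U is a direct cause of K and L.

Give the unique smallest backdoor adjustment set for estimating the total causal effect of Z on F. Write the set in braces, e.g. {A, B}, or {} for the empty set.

{T}

Variables eligible for adjustment (non-descendants of Z, excluding Z and F): {K, L, N, T, U}.
Backdoor paths from Z to F:
  P1: Z <- T -> K <- U -> L <- N -> F
  P2: Z <- T -> K <- L <- N -> F
  P3: Z <- T -> F
The empty set is not sufficient: P3 (Z <- T -> F) has no collider blocking it and no conditioned non-collider, so it is open.
Try {T}:
  P1: blocked at fork node T ∈ conditioning set.
  P2: blocked at fork node T ∈ conditioning set.
  P3: blocked at fork node T ∈ conditioning set.
{T} contains no descendant of Z and blocks every backdoor path.
No other singleton works — e.g. {N} leaves P3 open — so {T} is the unique smallest valid adjustment set.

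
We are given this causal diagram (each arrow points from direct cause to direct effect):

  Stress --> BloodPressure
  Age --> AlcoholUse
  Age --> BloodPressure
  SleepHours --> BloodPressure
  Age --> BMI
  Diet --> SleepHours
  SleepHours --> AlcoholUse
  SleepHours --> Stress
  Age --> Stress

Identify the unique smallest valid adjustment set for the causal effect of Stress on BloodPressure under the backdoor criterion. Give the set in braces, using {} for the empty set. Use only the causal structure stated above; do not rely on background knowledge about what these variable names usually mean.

Variables eligible for adjustment (non-descendants of Stress, excluding Stress and BloodPressure): {Age, AlcoholUse, BMI, Diet, SleepHours}.
Backdoor paths from Stress to BloodPressure:
  P1: Stress <- Age -> AlcoholUse <- SleepHours -> BloodPressure
  P2: Stress <- Age -> BloodPressure
  P3: Stress <- SleepHours -> AlcoholUse <- Age -> BloodPressure
  P4: Stress <- SleepHours -> BloodPressure
The empty set is not sufficient: P2 (Stress <- Age -> BloodPressure) has no collider blocking it and no conditioned non-collider, so it is open.
Try {Age, SleepHours}:
  P1: blocked at fork node Age ∈ conditioning set.
  P2: blocked at fork node Age ∈ conditioning set.
  P3: blocked at fork node SleepHours ∈ conditioning set.
  P4: blocked at fork node SleepHours ∈ conditioning set.
{Age, SleepHours} contains no descendant of Stress and blocks every backdoor path.
Every element of {Age, SleepHours} is needed (dropping Age leaves P2 open; dropping SleepHours leaves P4 open), so no proper subset is valid.
Among all size-2 subsets of the eligible variables, only {Age, SleepHours} blocks every backdoor path, so it is the unique smallest valid adjustment set.

{Age, SleepHours}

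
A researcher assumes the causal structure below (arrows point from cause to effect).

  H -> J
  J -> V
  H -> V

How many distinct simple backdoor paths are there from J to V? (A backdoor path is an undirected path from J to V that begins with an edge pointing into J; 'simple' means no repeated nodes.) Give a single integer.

1

A backdoor path from J to V is any simple undirected path whose first edge points into J (i.e. leaves J via a parent).
Parents of J: {H}.
Enumerating:
  P1: J <- H -> V
That exhausts the simple backdoor paths. Count: 1.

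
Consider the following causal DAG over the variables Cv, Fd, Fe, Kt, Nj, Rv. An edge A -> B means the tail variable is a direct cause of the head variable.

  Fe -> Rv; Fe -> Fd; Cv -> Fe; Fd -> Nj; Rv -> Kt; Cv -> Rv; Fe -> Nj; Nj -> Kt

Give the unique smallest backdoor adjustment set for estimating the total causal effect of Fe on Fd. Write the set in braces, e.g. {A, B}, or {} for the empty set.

{}

Variables eligible for adjustment (non-descendants of Fe, excluding Fe and Fd): {Cv}.
Backdoor paths from Fe to Fd:
  P1: Fe <- Cv -> Rv -> Kt <- Nj <- Fd
Each backdoor path contains an unconditioned collider, so every path is already blocked with the empty conditioning set:
  P1: blocked at collider Kt (neither it nor any descendant is in the conditioning set).
The empty set is therefore the unique smallest valid set.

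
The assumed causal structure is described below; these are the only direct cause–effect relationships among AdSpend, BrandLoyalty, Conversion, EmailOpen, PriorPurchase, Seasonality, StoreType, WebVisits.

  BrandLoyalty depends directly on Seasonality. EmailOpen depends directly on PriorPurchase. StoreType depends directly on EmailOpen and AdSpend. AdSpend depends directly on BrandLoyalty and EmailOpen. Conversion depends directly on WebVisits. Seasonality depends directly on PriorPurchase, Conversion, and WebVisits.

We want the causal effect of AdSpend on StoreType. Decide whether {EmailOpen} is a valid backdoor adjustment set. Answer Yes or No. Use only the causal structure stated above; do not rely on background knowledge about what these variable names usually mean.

Backdoor paths from AdSpend to StoreType (paths whose first edge points into AdSpend):
  P1: AdSpend <- BrandLoyalty <- Seasonality <- PriorPurchase -> EmailOpen -> StoreType
  P2: AdSpend <- EmailOpen -> StoreType
Condition 1 (no descendant of AdSpend in the set): holds — descendants of AdSpend are {StoreType}; none are in {EmailOpen}.
Condition 2 (every backdoor path blocked by {EmailOpen}):
  P1: blocked at chain node EmailOpen ∈ conditioning set.
  P2: blocked at fork node EmailOpen ∈ conditioning set.
{EmailOpen} satisfies the backdoor criterion.

Yes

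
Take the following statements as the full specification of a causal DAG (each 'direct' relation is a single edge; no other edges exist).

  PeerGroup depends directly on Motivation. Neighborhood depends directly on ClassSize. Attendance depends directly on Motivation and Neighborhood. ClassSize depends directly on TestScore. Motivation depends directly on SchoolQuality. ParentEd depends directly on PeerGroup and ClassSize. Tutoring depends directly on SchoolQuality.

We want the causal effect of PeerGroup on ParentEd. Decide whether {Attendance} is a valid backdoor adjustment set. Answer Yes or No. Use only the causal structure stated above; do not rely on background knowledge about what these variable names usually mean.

Backdoor paths from PeerGroup to ParentEd (paths whose first edge points into PeerGroup):
  P1: PeerGroup <- Motivation -> Attendance <- Neighborhood <- ClassSize -> ParentEd
Condition 1 (no descendant of PeerGroup in the set): holds — descendants of PeerGroup are {ParentEd}; none are in {Attendance}.
Condition 2 (every backdoor path blocked by {Attendance}):
  P1: open — collider(s) Attendance are conditioned on (or have a conditioned descendant) and no non-collider on the path is in the set.
{Attendance} does not satisfy the backdoor criterion.

No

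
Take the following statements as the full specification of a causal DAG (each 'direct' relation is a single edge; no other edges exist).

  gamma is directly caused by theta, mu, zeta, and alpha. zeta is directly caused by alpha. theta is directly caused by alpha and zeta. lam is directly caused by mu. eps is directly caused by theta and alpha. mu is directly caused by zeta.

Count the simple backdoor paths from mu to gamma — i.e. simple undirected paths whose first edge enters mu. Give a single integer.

A backdoor path from mu to gamma is any simple undirected path whose first edge points into mu (i.e. leaves mu via a parent).
Parents of mu: {zeta}.
Enumerating:
  P1: mu <- zeta <- alpha -> theta -> gamma
  P2: mu <- zeta <- alpha -> eps <- theta -> gamma
  P3: mu <- zeta <- alpha -> gamma
  P4: mu <- zeta -> theta <- alpha -> gamma
  P5: mu <- zeta -> theta -> eps <- alpha -> gamma
  P6: mu <- zeta -> theta -> gamma
  P7: mu <- zeta -> gamma
That exhausts the simple backdoor paths. Count: 7.

7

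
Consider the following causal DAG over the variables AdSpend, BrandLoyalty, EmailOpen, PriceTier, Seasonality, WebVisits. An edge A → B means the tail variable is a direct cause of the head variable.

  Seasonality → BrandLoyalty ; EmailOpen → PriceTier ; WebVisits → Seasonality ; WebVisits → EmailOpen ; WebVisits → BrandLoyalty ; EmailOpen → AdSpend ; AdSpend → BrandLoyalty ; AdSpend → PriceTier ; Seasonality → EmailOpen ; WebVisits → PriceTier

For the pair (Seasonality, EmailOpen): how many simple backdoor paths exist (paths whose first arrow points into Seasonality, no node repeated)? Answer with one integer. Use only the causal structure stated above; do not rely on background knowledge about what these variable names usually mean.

A backdoor path from Seasonality to EmailOpen is any simple undirected path whose first edge points into Seasonality (i.e. leaves Seasonality via a parent).
Parents of Seasonality: {WebVisits}.
Enumerating:
  P1: Seasonality <- WebVisits -> EmailOpen
  P2: Seasonality <- WebVisits -> BrandLoyalty <- AdSpend <- EmailOpen
  P3: Seasonality <- WebVisits -> BrandLoyalty <- AdSpend -> PriceTier <- EmailOpen
  P4: Seasonality <- WebVisits -> PriceTier <- EmailOpen
  P5: Seasonality <- WebVisits -> PriceTier <- AdSpend <- EmailOpen
That exhausts the simple backdoor paths. Count: 5.

5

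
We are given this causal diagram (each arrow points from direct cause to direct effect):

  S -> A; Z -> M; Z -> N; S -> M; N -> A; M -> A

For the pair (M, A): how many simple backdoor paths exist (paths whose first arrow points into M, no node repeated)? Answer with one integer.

A backdoor path from M to A is any simple undirected path whose first edge points into M (i.e. leaves M via a parent).
Parents of M: {S, Z}.
Enumerating:
  P1: M <- Z -> N -> A
  P2: M <- S -> A
That exhausts the simple backdoor paths. Count: 2.

2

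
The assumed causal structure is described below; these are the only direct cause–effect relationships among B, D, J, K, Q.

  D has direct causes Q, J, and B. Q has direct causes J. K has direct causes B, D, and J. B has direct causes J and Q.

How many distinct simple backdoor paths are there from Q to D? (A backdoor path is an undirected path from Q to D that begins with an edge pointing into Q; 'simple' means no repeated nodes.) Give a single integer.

5

A backdoor path from Q to D is any simple undirected path whose first edge points into Q (i.e. leaves Q via a parent).
Parents of Q: {J}.
Enumerating:
  P1: Q <- J -> B -> D
  P2: Q <- J -> B -> K <- D
  P3: Q <- J -> D
  P4: Q <- J -> K <- B -> D
  P5: Q <- J -> K <- D
That exhausts the simple backdoor paths. Count: 5.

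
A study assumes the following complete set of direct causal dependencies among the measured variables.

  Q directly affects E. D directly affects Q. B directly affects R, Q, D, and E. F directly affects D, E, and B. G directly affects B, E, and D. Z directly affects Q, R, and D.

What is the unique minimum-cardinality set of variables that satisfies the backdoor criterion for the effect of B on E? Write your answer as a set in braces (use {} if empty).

{F, G}

Variables eligible for adjustment (non-descendants of B, excluding B and E): {F, G, Z}.
Backdoor paths from B to E:
  P1: B <- F -> D <- Z -> Q -> E
  P2: B <- F -> D <- G -> E
  P3: B <- F -> D -> Q -> E
  P4: B <- F -> E
  P5: B <- G -> D <- Z -> Q -> E
  P6: B <- G -> D <- F -> E
  P7: B <- G -> D -> Q -> E
  P8: B <- G -> E
The empty set is not sufficient: P3 (B <- F -> D -> Q -> E) has no collider blocking it and no conditioned non-collider, so it is open.
Try {F, G}:
  P1: blocked at fork node F ∈ conditioning set.
  P2: blocked at fork node F ∈ conditioning set.
  P3: blocked at fork node F ∈ conditioning set.
  P4: blocked at fork node F ∈ conditioning set.
  P5: blocked at fork node G ∈ conditioning set.
  P6: blocked at fork node G ∈ conditioning set.
  P7: blocked at fork node G ∈ conditioning set.
  P8: blocked at fork node G ∈ conditioning set.
{F, G} contains no descendant of B and blocks every backdoor path.
Every element of {F, G} is needed (dropping F leaves P3 open; dropping G leaves P7 open), so no proper subset is valid.
Among all size-2 subsets of the eligible variables, only {F, G} blocks every backdoor path, so it is the unique smallest valid adjustment set.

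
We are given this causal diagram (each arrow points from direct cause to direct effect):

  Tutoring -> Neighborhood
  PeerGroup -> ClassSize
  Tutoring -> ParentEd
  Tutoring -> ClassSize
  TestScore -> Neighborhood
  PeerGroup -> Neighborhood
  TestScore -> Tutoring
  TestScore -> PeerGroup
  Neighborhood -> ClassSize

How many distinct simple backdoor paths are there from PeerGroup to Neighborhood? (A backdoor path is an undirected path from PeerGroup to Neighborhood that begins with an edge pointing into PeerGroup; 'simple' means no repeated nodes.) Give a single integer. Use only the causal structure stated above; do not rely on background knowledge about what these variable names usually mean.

A backdoor path from PeerGroup to Neighborhood is any simple undirected path whose first edge points into PeerGroup (i.e. leaves PeerGroup via a parent).
Parents of PeerGroup: {TestScore}.
Enumerating:
  P1: PeerGroup <- TestScore -> Tutoring -> Neighborhood
  P2: PeerGroup <- TestScore -> Tutoring -> ClassSize <- Neighborhood
  P3: PeerGroup <- TestScore -> Neighborhood
That exhausts the simple backdoor paths. Count: 3.

3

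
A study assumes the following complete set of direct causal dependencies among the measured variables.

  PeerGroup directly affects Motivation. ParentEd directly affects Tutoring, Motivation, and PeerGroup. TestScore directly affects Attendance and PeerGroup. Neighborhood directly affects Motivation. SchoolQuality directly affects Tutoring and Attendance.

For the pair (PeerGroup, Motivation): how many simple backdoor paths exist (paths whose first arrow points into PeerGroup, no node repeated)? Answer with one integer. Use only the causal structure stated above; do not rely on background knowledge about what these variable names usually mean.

2

A backdoor path from PeerGroup to Motivation is any simple undirected path whose first edge points into PeerGroup (i.e. leaves PeerGroup via a parent).
Parents of PeerGroup: {ParentEd, TestScore}.
Enumerating:
  P1: PeerGroup <- TestScore -> Attendance <- SchoolQuality -> Tutoring <- ParentEd -> Motivation
  P2: PeerGroup <- ParentEd -> Motivation
That exhausts the simple backdoor paths. Count: 2.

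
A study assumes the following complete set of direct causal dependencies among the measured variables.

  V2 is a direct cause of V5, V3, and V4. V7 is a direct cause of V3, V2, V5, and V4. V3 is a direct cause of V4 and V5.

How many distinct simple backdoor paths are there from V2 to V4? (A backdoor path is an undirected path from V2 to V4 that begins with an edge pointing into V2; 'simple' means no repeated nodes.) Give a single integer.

3

A backdoor path from V2 to V4 is any simple undirected path whose first edge points into V2 (i.e. leaves V2 via a parent).
Parents of V2: {V7}.
Enumerating:
  P1: V2 <- V7 -> V3 -> V4
  P2: V2 <- V7 -> V4
  P3: V2 <- V7 -> V5 <- V3 -> V4
That exhausts the simple backdoor paths. Count: 3.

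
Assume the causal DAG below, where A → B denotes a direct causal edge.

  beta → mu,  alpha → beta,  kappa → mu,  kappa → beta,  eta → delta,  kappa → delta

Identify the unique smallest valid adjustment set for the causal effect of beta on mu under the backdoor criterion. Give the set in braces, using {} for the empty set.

Variables eligible for adjustment (non-descendants of beta, excluding beta and mu): {alpha, delta, eta, kappa}.
Backdoor paths from beta to mu:
  P1: beta <- kappa -> mu
The empty set is not sufficient: P1 (beta <- kappa -> mu) has no collider blocking it and no conditioned non-collider, so it is open.
Try {kappa}:
  P1: blocked at fork node kappa ∈ conditioning set.
{kappa} contains no descendant of beta and blocks every backdoor path.
No other singleton works — e.g. {eta} leaves P1 open — so {kappa} is the unique smallest valid adjustment set.

{kappa}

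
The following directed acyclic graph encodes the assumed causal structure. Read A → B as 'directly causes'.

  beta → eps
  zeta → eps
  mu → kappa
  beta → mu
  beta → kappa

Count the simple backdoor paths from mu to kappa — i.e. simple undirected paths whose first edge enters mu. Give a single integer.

1

A backdoor path from mu to kappa is any simple undirected path whose first edge points into mu (i.e. leaves mu via a parent).
Parents of mu: {beta}.
Enumerating:
  P1: mu <- beta -> kappa
That exhausts the simple backdoor paths. Count: 1.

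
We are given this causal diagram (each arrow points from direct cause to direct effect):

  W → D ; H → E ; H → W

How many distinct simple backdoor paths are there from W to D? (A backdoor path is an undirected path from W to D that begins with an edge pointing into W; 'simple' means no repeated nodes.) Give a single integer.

A backdoor path from W to D is any simple undirected path whose first edge points into W (i.e. leaves W via a parent).
Parents of W: {H}.
No simple path from any parent of W reaches D without revisiting W, so there are no backdoor paths.

0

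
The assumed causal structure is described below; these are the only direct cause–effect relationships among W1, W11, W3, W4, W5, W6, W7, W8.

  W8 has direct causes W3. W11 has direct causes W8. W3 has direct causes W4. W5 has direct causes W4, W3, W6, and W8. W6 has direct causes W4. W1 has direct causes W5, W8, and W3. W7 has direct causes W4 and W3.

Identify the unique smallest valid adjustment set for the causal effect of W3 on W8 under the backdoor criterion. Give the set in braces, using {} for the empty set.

Variables eligible for adjustment (non-descendants of W3, excluding W3 and W8): {W4, W6}.
Backdoor paths from W3 to W8:
  P1: W3 <- W4 -> W6 -> W5 <- W8
  P2: W3 <- W4 -> W6 -> W5 -> W1 <- W8
  P3: W3 <- W4 -> W5 <- W8
  P4: W3 <- W4 -> W5 -> W1 <- W8
Each backdoor path contains an unconditioned collider, so every path is already blocked with the empty conditioning set:
  P1: blocked at collider W5 (neither it nor any descendant is in the conditioning set).
  P2: blocked at collider W1 (neither it nor any descendant is in the conditioning set).
  P3: blocked at collider W5 (neither it nor any descendant is in the conditioning set).
  P4: blocked at collider W1 (neither it nor any descendant is in the conditioning set).
The empty set is therefore the unique smallest valid set.

{}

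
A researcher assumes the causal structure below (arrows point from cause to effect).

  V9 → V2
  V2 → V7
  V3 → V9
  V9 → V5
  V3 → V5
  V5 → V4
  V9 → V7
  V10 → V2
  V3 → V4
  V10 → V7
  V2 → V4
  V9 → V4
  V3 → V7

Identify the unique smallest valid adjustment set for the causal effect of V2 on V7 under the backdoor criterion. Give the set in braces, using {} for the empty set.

{V10, V9}

Variables eligible for adjustment (non-descendants of V2, excluding V2 and V7): {V10, V3, V5, V9}.
Backdoor paths from V2 to V7:
  P1: V2 <- V9 <- V3 -> V7
  P2: V2 <- V9 -> V5 <- V3 -> V7
  P3: V2 <- V9 -> V5 -> V4 <- V3 -> V7
  P4: V2 <- V9 -> V7
  P5: V2 <- V9 -> V4 <- V3 -> V7
  P6: V2 <- V9 -> V4 <- V5 <- V3 -> V7
  P7: V2 <- V10 -> V7
The empty set is not sufficient: P1 (V2 <- V9 <- V3 -> V7) has no collider blocking it and no conditioned non-collider, so it is open.
Try {V10, V9}:
  P1: blocked at chain node V9 ∈ conditioning set.
  P2: blocked at fork node V9 ∈ conditioning set.
  P3: blocked at fork node V9 ∈ conditioning set.
  P4: blocked at fork node V9 ∈ conditioning set.
  P5: blocked at fork node V9 ∈ conditioning set.
  P6: blocked at fork node V9 ∈ conditioning set.
  P7: blocked at fork node V10 ∈ conditioning set.
{V10, V9} contains no descendant of V2 and blocks every backdoor path.
Every element of {V10, V9} is needed (dropping V10 leaves P7 open; dropping V9 leaves P1 open), so no proper subset is valid.
Among all size-2 subsets of the eligible variables, only {V10, V9} blocks every backdoor path, so it is the unique smallest valid adjustment set.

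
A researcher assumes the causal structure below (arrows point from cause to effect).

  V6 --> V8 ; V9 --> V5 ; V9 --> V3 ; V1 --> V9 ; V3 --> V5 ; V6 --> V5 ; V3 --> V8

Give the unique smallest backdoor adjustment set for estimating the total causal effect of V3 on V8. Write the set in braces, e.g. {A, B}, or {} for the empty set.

Variables eligible for adjustment (non-descendants of V3, excluding V3 and V8): {V1, V6, V9}.
Backdoor paths from V3 to V8:
  P1: V3 <- V9 -> V5 <- V6 -> V8
Each backdoor path contains an unconditioned collider, so every path is already blocked with the empty conditioning set:
  P1: blocked at collider V5 (neither it nor any descendant is in the conditioning set).
The empty set is therefore the unique smallest valid set.

{}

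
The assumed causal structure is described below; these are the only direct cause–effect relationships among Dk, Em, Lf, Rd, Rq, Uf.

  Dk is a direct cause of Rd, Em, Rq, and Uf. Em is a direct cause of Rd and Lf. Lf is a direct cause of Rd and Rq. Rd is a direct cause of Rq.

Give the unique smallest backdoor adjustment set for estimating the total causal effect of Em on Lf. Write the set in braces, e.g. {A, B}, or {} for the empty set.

{}

Variables eligible for adjustment (non-descendants of Em, excluding Em and Lf): {Dk, Uf}.
Backdoor paths from Em to Lf:
  P1: Em <- Dk -> Rd <- Lf
  P2: Em <- Dk -> Rd -> Rq <- Lf
  P3: Em <- Dk -> Rq <- Lf
  P4: Em <- Dk -> Rq <- Rd <- Lf
Each backdoor path contains an unconditioned collider, so every path is already blocked with the empty conditioning set:
  P1: blocked at collider Rd (neither it nor any descendant is in the conditioning set).
  P2: blocked at collider Rq (neither it nor any descendant is in the conditioning set).
  P3: blocked at collider Rq (neither it nor any descendant is in the conditioning set).
  P4: blocked at collider Rq (neither it nor any descendant is in the conditioning set).
The empty set is therefore the unique smallest valid set.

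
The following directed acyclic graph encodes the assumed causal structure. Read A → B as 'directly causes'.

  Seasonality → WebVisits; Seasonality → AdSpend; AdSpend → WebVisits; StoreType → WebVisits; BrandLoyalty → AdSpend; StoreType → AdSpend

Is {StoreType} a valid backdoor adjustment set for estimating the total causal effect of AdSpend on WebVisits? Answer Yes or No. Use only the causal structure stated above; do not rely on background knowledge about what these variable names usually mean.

No

Backdoor paths from AdSpend to WebVisits (paths whose first edge points into AdSpend):
  P1: AdSpend <- StoreType -> WebVisits
  P2: AdSpend <- Seasonality -> WebVisits
Condition 1 (no descendant of AdSpend in the set): holds — descendants of AdSpend are {WebVisits}; none are in {StoreType}.
Condition 2 (every backdoor path blocked by {StoreType}):
  P1: blocked at fork node StoreType ∈ conditioning set.
  P2: open — no interior node is in the conditioning set.
{StoreType} does not satisfy the backdoor criterion.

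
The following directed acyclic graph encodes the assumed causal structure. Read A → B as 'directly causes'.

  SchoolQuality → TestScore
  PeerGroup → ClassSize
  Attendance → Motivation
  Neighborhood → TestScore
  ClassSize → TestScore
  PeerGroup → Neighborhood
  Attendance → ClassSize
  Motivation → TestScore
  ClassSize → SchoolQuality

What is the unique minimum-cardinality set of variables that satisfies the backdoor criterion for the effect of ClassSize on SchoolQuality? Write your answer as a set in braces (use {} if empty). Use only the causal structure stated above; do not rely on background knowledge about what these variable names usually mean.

Variables eligible for adjustment (non-descendants of ClassSize, excluding ClassSize and SchoolQuality): {Attendance, Motivation, Neighborhood, PeerGroup}.
Backdoor paths from ClassSize to SchoolQuality:
  P1: ClassSize <- Attendance -> Motivation -> TestScore <- SchoolQuality
  P2: ClassSize <- PeerGroup -> Neighborhood -> TestScore <- SchoolQuality
Each backdoor path contains an unconditioned collider, so every path is already blocked with the empty conditioning set:
  P1: blocked at collider TestScore (neither it nor any descendant is in the conditioning set).
  P2: blocked at collider TestScore (neither it nor any descendant is in the conditioning set).
The empty set is therefore the unique smallest valid set.

{}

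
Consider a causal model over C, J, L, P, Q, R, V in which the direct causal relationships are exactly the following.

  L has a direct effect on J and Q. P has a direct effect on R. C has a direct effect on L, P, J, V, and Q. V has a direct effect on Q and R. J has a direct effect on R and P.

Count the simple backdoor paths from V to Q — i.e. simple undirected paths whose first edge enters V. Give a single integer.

A backdoor path from V to Q is any simple undirected path whose first edge points into V (i.e. leaves V via a parent).
Parents of V: {C}.
Enumerating:
  P1: V <- C -> L -> Q
  P2: V <- C -> J <- L -> Q
  P3: V <- C -> P <- J <- L -> Q
  P4: V <- C -> P -> R <- J <- L -> Q
  P5: V <- C -> Q
That exhausts the simple backdoor paths. Count: 5.

5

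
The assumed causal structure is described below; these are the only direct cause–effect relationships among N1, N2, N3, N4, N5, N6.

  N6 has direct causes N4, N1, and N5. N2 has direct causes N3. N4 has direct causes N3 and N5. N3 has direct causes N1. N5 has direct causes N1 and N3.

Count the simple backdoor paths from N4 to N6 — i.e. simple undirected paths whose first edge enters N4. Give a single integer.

A backdoor path from N4 to N6 is any simple undirected path whose first edge points into N4 (i.e. leaves N4 via a parent).
Parents of N4: {N3, N5}.
Enumerating:
  P1: N4 <- N3 <- N1 -> N5 -> N6
  P2: N4 <- N3 <- N1 -> N6
  P3: N4 <- N3 -> N5 <- N1 -> N6
  P4: N4 <- N3 -> N5 -> N6
  P5: N4 <- N5 <- N1 -> N6
  P6: N4 <- N5 <- N3 <- N1 -> N6
  P7: N4 <- N5 -> N6
That exhausts the simple backdoor paths. Count: 7.

7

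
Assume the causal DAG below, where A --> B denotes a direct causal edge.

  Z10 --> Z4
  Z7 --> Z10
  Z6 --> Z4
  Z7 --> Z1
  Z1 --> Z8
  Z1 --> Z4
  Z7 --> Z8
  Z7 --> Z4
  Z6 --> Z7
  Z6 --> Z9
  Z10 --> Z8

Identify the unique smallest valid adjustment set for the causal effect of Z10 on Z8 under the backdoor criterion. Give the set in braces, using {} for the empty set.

Variables eligible for adjustment (non-descendants of Z10, excluding Z10 and Z8): {Z1, Z6, Z7, Z9}.
Backdoor paths from Z10 to Z8:
  P1: Z10 <- Z7 <- Z6 -> Z4 <- Z1 -> Z8
  P2: Z10 <- Z7 -> Z1 -> Z8
  P3: Z10 <- Z7 -> Z8
  P4: Z10 <- Z7 -> Z4 <- Z1 -> Z8
The empty set is not sufficient: P2 (Z10 <- Z7 -> Z1 -> Z8) has no collider blocking it and no conditioned non-collider, so it is open.
Try {Z7}:
  P1: blocked at chain node Z7 ∈ conditioning set.
  P2: blocked at fork node Z7 ∈ conditioning set.
  P3: blocked at fork node Z7 ∈ conditioning set.
  P4: blocked at fork node Z7 ∈ conditioning set.
{Z7} contains no descendant of Z10 and blocks every backdoor path.
No other singleton works — e.g. {Z6} leaves P2 open — so {Z7} is the unique smallest valid adjustment set.

{Z7}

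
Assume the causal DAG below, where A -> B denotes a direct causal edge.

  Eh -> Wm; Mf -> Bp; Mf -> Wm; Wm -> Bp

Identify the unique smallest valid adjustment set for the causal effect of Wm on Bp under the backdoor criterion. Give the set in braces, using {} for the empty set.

Variables eligible for adjustment (non-descendants of Wm, excluding Wm and Bp): {Eh, Mf}.
Backdoor paths from Wm to Bp:
  P1: Wm <- Mf -> Bp
The empty set is not sufficient: P1 (Wm <- Mf -> Bp) has no collider blocking it and no conditioned non-collider, so it is open.
Try {Mf}:
  P1: blocked at fork node Mf ∈ conditioning set.
{Mf} contains no descendant of Wm and blocks every backdoor path.
No other singleton works — e.g. {Eh} leaves P1 open — so {Mf} is the unique smallest valid adjustment set.

{Mf}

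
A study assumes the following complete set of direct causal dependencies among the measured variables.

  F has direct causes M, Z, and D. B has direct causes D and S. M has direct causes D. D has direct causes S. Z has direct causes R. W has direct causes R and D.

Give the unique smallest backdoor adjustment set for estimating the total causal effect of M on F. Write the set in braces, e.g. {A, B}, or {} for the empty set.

{D}

Variables eligible for adjustment (non-descendants of M, excluding M and F): {B, D, R, S, W, Z}.
Backdoor paths from M to F:
  P1: M <- D -> W <- R -> Z -> F
  P2: M <- D -> F
The empty set is not sufficient: P2 (M <- D -> F) has no collider blocking it and no conditioned non-collider, so it is open.
Try {D}:
  P1: blocked at fork node D ∈ conditioning set.
  P2: blocked at fork node D ∈ conditioning set.
{D} contains no descendant of M and blocks every backdoor path.
No other singleton works — e.g. {R} leaves P2 open — so {D} is the unique smallest valid adjustment set.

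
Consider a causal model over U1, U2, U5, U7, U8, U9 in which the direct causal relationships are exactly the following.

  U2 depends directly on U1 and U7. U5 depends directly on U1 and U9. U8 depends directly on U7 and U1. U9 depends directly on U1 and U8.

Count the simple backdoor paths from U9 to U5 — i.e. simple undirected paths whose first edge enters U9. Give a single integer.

3

A backdoor path from U9 to U5 is any simple undirected path whose first edge points into U9 (i.e. leaves U9 via a parent).
Parents of U9: {U1, U8}.
Enumerating:
  P1: U9 <- U1 -> U5
  P2: U9 <- U8 <- U1 -> U5
  P3: U9 <- U8 <- U7 -> U2 <- U1 -> U5
That exhausts the simple backdoor paths. Count: 3.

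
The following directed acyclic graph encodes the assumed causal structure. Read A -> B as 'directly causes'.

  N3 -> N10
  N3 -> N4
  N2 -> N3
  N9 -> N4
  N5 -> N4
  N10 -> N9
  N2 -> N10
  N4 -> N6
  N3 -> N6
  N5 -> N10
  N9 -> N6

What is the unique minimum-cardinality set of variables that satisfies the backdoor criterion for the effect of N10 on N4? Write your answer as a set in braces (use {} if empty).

{N3, N5}

Variables eligible for adjustment (non-descendants of N10, excluding N10 and N4): {N2, N3, N5}.
Backdoor paths from N10 to N4:
  P1: N10 <- N2 -> N3 -> N4
  P2: N10 <- N2 -> N3 -> N6 <- N9 -> N4
  P3: N10 <- N2 -> N3 -> N6 <- N4
  P4: N10 <- N5 -> N4
  P5: N10 <- N3 -> N4
  P6: N10 <- N3 -> N6 <- N9 -> N4
  P7: N10 <- N3 -> N6 <- N4
The empty set is not sufficient: P1 (N10 <- N2 -> N3 -> N4) has no collider blocking it and no conditioned non-collider, so it is open.
Try {N3, N5}:
  P1: blocked at chain node N3 ∈ conditioning set.
  P2: blocked at chain node N3 ∈ conditioning set.
  P3: blocked at chain node N3 ∈ conditioning set.
  P4: blocked at fork node N5 ∈ conditioning set.
  P5: blocked at fork node N3 ∈ conditioning set.
  P6: blocked at fork node N3 ∈ conditioning set.
  P7: blocked at fork node N3 ∈ conditioning set.
{N3, N5} contains no descendant of N10 and blocks every backdoor path.
Every element of {N3, N5} is needed (dropping N3 leaves P1 open; dropping N5 leaves P4 open), so no proper subset is valid.
Among all size-2 subsets of the eligible variables, only {N3, N5} blocks every backdoor path, so it is the unique smallest valid adjustment set.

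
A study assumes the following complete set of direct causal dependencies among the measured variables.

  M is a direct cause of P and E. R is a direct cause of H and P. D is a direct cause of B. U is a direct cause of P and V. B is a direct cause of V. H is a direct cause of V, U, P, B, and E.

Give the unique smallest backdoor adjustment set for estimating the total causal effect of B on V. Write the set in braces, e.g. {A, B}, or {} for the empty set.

{H}

Variables eligible for adjustment (non-descendants of B, excluding B and V): {D, E, H, M, P, R, U}.
Backdoor paths from B to V:
  P1: B <- H <- R -> P <- U -> V
  P2: B <- H -> U -> V
  P3: B <- H -> P <- U -> V
  P4: B <- H -> E <- M -> P <- U -> V
  P5: B <- H -> V
The empty set is not sufficient: P2 (B <- H -> U -> V) has no collider blocking it and no conditioned non-collider, so it is open.
Try {H}:
  P1: blocked at chain node H ∈ conditioning set.
  P2: blocked at fork node H ∈ conditioning set.
  P3: blocked at fork node H ∈ conditioning set.
  P4: blocked at fork node H ∈ conditioning set.
  P5: blocked at fork node H ∈ conditioning set.
{H} contains no descendant of B and blocks every backdoor path.
No other singleton works — e.g. {R} leaves P2 open — so {H} is the unique smallest valid adjustment set.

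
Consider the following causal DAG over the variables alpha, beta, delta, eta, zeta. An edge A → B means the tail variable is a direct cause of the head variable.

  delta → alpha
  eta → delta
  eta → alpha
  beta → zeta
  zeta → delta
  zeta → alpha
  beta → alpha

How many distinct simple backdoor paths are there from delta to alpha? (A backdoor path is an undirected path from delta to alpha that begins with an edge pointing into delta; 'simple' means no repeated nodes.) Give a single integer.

A backdoor path from delta to alpha is any simple undirected path whose first edge points into delta (i.e. leaves delta via a parent).
Parents of delta: {eta, zeta}.
Enumerating:
  P1: delta <- zeta <- beta -> alpha
  P2: delta <- zeta -> alpha
  P3: delta <- eta -> alpha
That exhausts the simple backdoor paths. Count: 3.

3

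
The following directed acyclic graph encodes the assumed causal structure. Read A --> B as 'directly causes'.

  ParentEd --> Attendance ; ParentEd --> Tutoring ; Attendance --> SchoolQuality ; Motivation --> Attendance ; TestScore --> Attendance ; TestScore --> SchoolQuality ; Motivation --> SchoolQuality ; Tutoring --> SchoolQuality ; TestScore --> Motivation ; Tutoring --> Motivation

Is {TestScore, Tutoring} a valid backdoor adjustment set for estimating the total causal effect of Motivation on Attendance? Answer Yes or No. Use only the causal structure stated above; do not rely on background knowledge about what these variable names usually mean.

Backdoor paths from Motivation to Attendance (paths whose first edge points into Motivation):
  P1: Motivation <- TestScore -> Attendance
  P2: Motivation <- TestScore -> SchoolQuality <- Tutoring <- ParentEd -> Attendance
  P3: Motivation <- TestScore -> SchoolQuality <- Attendance
  P4: Motivation <- Tutoring <- ParentEd -> Attendance
  P5: Motivation <- Tutoring -> SchoolQuality <- TestScore -> Attendance
  P6: Motivation <- Tutoring -> SchoolQuality <- Attendance
Condition 1 (no descendant of Motivation in the set): holds — descendants of Motivation are {Attendance, SchoolQuality}; none are in {TestScore, Tutoring}.
Condition 2 (every backdoor path blocked by {TestScore, Tutoring}):
  P1: blocked at fork node TestScore ∈ conditioning set.
  P2: blocked at fork node TestScore ∈ conditioning set.
  P3: blocked at fork node TestScore ∈ conditioning set.
  P4: blocked at chain node Tutoring ∈ conditioning set.
  P5: blocked at fork node Tutoring ∈ conditioning set.
  P6: blocked at fork node Tutoring ∈ conditioning set.
{TestScore, Tutoring} satisfies the backdoor criterion.

Yes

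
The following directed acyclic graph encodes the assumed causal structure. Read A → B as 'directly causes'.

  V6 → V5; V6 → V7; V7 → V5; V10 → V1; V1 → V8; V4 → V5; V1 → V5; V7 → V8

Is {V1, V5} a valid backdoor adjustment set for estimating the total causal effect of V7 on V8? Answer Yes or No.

No

Backdoor paths from V7 to V8 (paths whose first edge points into V7):
  P1: V7 <- V6 -> V5 <- V1 -> V8
Condition 1 (no descendant of V7 in the set): FAILS — V5 is a descendant of V7.
Condition 2 (every backdoor path blocked by {V1, V5}):
  P1: blocked at fork node V1 ∈ conditioning set.
{V1, V5} does not satisfy the backdoor criterion.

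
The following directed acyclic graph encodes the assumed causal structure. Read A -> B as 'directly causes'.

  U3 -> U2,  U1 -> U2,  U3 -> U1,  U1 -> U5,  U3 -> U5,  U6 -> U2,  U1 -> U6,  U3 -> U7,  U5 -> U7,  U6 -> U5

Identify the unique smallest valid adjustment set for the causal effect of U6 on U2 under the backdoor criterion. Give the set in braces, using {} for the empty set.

{U1}

Variables eligible for adjustment (non-descendants of U6, excluding U6 and U2): {U1, U3}.
Backdoor paths from U6 to U2:
  P1: U6 <- U1 <- U3 -> U2
  P2: U6 <- U1 -> U2
  P3: U6 <- U1 -> U5 <- U3 -> U2
  P4: U6 <- U1 -> U5 -> U7 <- U3 -> U2
The empty set is not sufficient: P1 (U6 <- U1 <- U3 -> U2) has no collider blocking it and no conditioned non-collider, so it is open.
Try {U1}:
  P1: blocked at chain node U1 ∈ conditioning set.
  P2: blocked at fork node U1 ∈ conditioning set.
  P3: blocked at fork node U1 ∈ conditioning set.
  P4: blocked at fork node U1 ∈ conditioning set.
{U1} contains no descendant of U6 and blocks every backdoor path.
No other singleton works — e.g. {U3} leaves P2 open — so {U1} is the unique smallest valid adjustment set.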